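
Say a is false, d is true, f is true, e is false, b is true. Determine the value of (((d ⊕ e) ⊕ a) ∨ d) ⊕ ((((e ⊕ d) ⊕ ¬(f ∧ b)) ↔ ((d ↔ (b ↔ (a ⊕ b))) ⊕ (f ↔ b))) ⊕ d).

F

Substituting a=F, d=T, f=T, e=F, b=T:
d ⊕ e = T ⊕ F = T
(d ⊕ e) ⊕ a = T ⊕ F = T
((d ⊕ e) ⊕ a) ∨ d = T ∨ T = T
e ⊕ d = F ⊕ T = T
f ∧ b = T ∧ T = T
¬(f ∧ b) = ¬T = F
(e ⊕ d) ⊕ ¬(f ∧ b) = T ⊕ F = T
a ⊕ b = F ⊕ T = T
b ↔ (a ⊕ b) = T ↔ T = T
d ↔ (b ↔ (a ⊕ b)) = T ↔ T = T
f ↔ b = T ↔ T = T
(d ↔ (b ↔ (a ⊕ b))) ⊕ (f ↔ b) = T ⊕ T = F
((e ⊕ d) ⊕ ¬(f ∧ b)) ↔ ((d ↔ (b ↔ (a ⊕ b))) ⊕ (f ↔ b)) = T ↔ F = F
(((e ⊕ d) ⊕ ¬(f ∧ b)) ↔ ((d ↔ (b ↔ (a ⊕ b))) ⊕ (f ↔ b))) ⊕ d = F ⊕ T = T
(((d ⊕ e) ⊕ a) ∨ d) ⊕ ((((e ⊕ d) ⊕ ¬(f ∧ b)) ↔ ((d ↔ (b ↔ (a ⊕ b))) ⊕ (f ↔ b))) ⊕ d) = T ⊕ T = F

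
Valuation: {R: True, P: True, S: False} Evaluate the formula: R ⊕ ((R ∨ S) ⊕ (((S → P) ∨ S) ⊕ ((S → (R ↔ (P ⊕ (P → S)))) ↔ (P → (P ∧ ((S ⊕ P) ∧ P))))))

False

R ∨ S = True ∨ False = True
S → P = False → True = True
(S → P) ∨ S = True ∨ False = True
P → S = True → False = False
P ⊕ (P → S) = True ⊕ False = True
R ↔ (P ⊕ (P → S)) = True ↔ True = True
S → (R ↔ (P ⊕ (P → S))) = False → True = True
S ⊕ P = False ⊕ True = True
(S ⊕ P) ∧ P = True ∧ True = True
P ∧ ((S ⊕ P) ∧ P) = True ∧ True = True
P → (P ∧ ((S ⊕ P) ∧ P)) = True → True = True
(S → (R ↔ (P ⊕ (P → S)))) ↔ (P → (P ∧ ((S ⊕ P) ∧ P))) = True ↔ True = True
((S → P) ∨ S) ⊕ ((S → (R ↔ (P ⊕ (P → S)))) ↔ (P → (P ∧ ((S ⊕ P) ∧ P)))) = True ⊕ True = False
(R ∨ S) ⊕ (((S → P) ∨ S) ⊕ ((S → (R ↔ (P ⊕ (P → S)))) ↔ (P → (P ∧ ((S ⊕ P) ∧ P))))) = True ⊕ False = True
R ⊕ ((R ∨ S) ⊕ (((S → P) ∨ S) ⊕ ((S → (R ↔ (P ⊕ (P → S)))) ↔ (P → (P ∧ ((S ⊕ P) ∧ P)))))) = True ⊕ True = False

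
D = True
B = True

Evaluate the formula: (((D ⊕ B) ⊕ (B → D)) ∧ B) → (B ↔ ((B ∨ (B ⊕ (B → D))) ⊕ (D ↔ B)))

D ⊕ B = True ⊕ True = False
B → D = True → True = True
(D ⊕ B) ⊕ (B → D) = False ⊕ True = True
((D ⊕ B) ⊕ (B → D)) ∧ B = True ∧ True = True
B → D = True → True = True
B ⊕ (B → D) = True ⊕ True = False
B ∨ (B ⊕ (B → D)) = True ∨ False = True
D ↔ B = True ↔ True = True
(B ∨ (B ⊕ (B → D))) ⊕ (D ↔ B) = True ⊕ True = False
B ↔ ((B ∨ (B ⊕ (B → D))) ⊕ (D ↔ B)) = True ↔ False = False
(((D ⊕ B) ⊕ (B → D)) ∧ B) → (B ↔ ((B ∨ (B ⊕ (B → D))) ⊕ (D ↔ B))) = True → False = False

False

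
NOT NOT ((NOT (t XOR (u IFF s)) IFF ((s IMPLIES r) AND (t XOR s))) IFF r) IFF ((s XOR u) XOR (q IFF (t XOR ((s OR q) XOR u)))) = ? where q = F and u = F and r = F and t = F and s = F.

u IFF s = F IFF F = T
t XOR (u IFF s) = F XOR T = T
NOT (t XOR (u IFF s)) = NOT T = F
s IMPLIES r = F IMPLIES F = T
t XOR s = F XOR F = F
(s IMPLIES r) AND (t XOR s) = T AND F = F
NOT (t XOR (u IFF s)) IFF ((s IMPLIES r) AND (t XOR s)) = F IFF F = T
(NOT (t XOR (u IFF s)) IFF ((s IMPLIES r) AND (t XOR s))) IFF r = T IFF F = F
NOT ((NOT (t XOR (u IFF s)) IFF ((s IMPLIES r) AND (t XOR s))) IFF r) = NOT F = T
NOT NOT ((NOT (t XOR (u IFF s)) IFF ((s IMPLIES r) AND (t XOR s))) IFF r) = NOT T = F
s XOR u = F XOR F = F
s OR q = F OR F = F
(s OR q) XOR u = F XOR F = F
t XOR ((s OR q) XOR u) = F XOR F = F
q IFF (t XOR ((s OR q) XOR u)) = F IFF F = T
(s XOR u) XOR (q IFF (t XOR ((s OR q) XOR u))) = F XOR T = T
NOT NOT ((NOT (t XOR (u IFF s)) IFF ((s IMPLIES r) AND (t XOR s))) IFF r) IFF ((s XOR u) XOR (q IFF (t XOR ((s OR q) XOR u)))) = F IFF T = F

F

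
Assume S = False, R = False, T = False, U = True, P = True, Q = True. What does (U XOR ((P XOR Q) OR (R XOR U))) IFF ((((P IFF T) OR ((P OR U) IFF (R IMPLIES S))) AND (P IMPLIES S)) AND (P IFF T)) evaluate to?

P XOR Q = True XOR True = False
R XOR U = False XOR True = True
(P XOR Q) OR (R XOR U) = False OR True = True
U XOR ((P XOR Q) OR (R XOR U)) = True XOR True = False
P IFF T = True IFF False = False
P OR U = True OR True = True
R IMPLIES S = False IMPLIES False = True
(P OR U) IFF (R IMPLIES S) = True IFF True = True
(P IFF T) OR ((P OR U) IFF (R IMPLIES S)) = False OR True = True
P IMPLIES S = True IMPLIES False = False
((P IFF T) OR ((P OR U) IFF (R IMPLIES S))) AND (P IMPLIES S) = True AND False = False
P IFF T = True IFF False = False
(((P IFF T) OR ((P OR U) IFF (R IMPLIES S))) AND (P IMPLIES S)) AND (P IFF T) = False AND False = False
(U XOR ((P XOR Q) OR (R XOR U))) IFF ((((P IFF T) OR ((P OR U) IFF (R IMPLIES S))) AND (P IMPLIES S)) AND (P IFF T)) = False IFF False = True

True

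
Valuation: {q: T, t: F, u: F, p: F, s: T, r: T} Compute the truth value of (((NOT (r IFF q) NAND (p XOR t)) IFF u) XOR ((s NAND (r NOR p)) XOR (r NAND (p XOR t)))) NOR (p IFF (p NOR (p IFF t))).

Substituting q=T, t=F, u=F, p=F, s=T, r=T:
r IFF q = T IFF T = T
NOT (r IFF q) = NOT T = F
p XOR t = F XOR F = F
NOT (r IFF q) NAND (p XOR t) = F NAND F = T
(NOT (r IFF q) NAND (p XOR t)) IFF u = T IFF F = F
r NOR p = T NOR F = F
s NAND (r NOR p) = T NAND F = T
p XOR t = F XOR F = F
r NAND (p XOR t) = T NAND F = T
(s NAND (r NOR p)) XOR (r NAND (p XOR t)) = T XOR T = F
((NOT (r IFF q) NAND (p XOR t)) IFF u) XOR ((s NAND (r NOR p)) XOR (r NAND (p XOR t))) = F XOR F = F
p IFF t = F IFF F = T
p NOR (p IFF t) = F NOR T = F
p IFF (p NOR (p IFF t)) = F IFF F = T
(((NOT (r IFF q) NAND (p XOR t)) IFF u) XOR ((s NAND (r NOR p)) XOR (r NAND (p XOR t)))) NOR (p IFF (p NOR (p IFF t))) = F NOR T = F

F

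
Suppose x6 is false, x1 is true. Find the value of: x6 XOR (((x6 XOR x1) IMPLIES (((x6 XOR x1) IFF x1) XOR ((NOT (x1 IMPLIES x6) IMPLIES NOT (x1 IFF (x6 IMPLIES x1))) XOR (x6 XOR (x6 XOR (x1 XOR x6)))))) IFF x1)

false

x6 XOR x1 = false XOR true = true
x6 XOR x1 = false XOR true = true
(x6 XOR x1) IFF x1 = true IFF true = true
x1 IMPLIES x6 = true IMPLIES false = false
NOT (x1 IMPLIES x6) = NOT false = true
x6 IMPLIES x1 = false IMPLIES true = true
x1 IFF (x6 IMPLIES x1) = true IFF true = true
NOT (x1 IFF (x6 IMPLIES x1)) = NOT true = false
NOT (x1 IMPLIES x6) IMPLIES NOT (x1 IFF (x6 IMPLIES x1)) = true IMPLIES false = false
x1 XOR x6 = true XOR false = true
x6 XOR (x1 XOR x6) = false XOR true = true
x6 XOR (x6 XOR (x1 XOR x6)) = false XOR true = true
(NOT (x1 IMPLIES x6) IMPLIES NOT (x1 IFF (x6 IMPLIES x1))) XOR (x6 XOR (x6 XOR (x1 XOR x6))) = false XOR true = true
((x6 XOR x1) IFF x1) XOR ((NOT (x1 IMPLIES x6) IMPLIES NOT (x1 IFF (x6 IMPLIES x1))) XOR (x6 XOR (x6 XOR (x1 XOR x6)))) = true XOR true = false
(x6 XOR x1) IMPLIES (((x6 XOR x1) IFF x1) XOR ((NOT (x1 IMPLIES x6) IMPLIES NOT (x1 IFF (x6 IMPLIES x1))) XOR (x6 XOR (x6 XOR (x1 XOR x6))))) = true IMPLIES false = false
((x6 XOR x1) IMPLIES (((x6 XOR x1) IFF x1) XOR ((NOT (x1 IMPLIES x6) IMPLIES NOT (x1 IFF (x6 IMPLIES x1))) XOR (x6 XOR (x6 XOR (x1 XOR x6)))))) IFF x1 = false IFF true = false
x6 XOR (((x6 XOR x1) IMPLIES (((x6 XOR x1) IFF x1) XOR ((NOT (x1 IMPLIES x6) IMPLIES NOT (x1 IFF (x6 IMPLIES x1))) XOR (x6 XOR (x6 XOR (x1 XOR x6)))))) IFF x1) = false XOR false = false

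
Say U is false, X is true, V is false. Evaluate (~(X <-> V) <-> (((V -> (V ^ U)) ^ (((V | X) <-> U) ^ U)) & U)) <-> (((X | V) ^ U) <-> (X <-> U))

Substituting U=F, X=T, V=F:
X <-> V = T <-> F = F
~(X <-> V) = ~F = T
V ^ U = F ^ F = F
V -> (V ^ U) = F -> F = T
V | X = F | T = T
(V | X) <-> U = T <-> F = F
((V | X) <-> U) ^ U = F ^ F = F
(V -> (V ^ U)) ^ (((V | X) <-> U) ^ U) = T ^ F = T
((V -> (V ^ U)) ^ (((V | X) <-> U) ^ U)) & U = T & F = F
~(X <-> V) <-> (((V -> (V ^ U)) ^ (((V | X) <-> U) ^ U)) & U) = T <-> F = F
X | V = T | F = T
(X | V) ^ U = T ^ F = T
X <-> U = T <-> F = F
((X | V) ^ U) <-> (X <-> U) = T <-> F = F
(~(X <-> V) <-> (((V -> (V ^ U)) ^ (((V | X) <-> U) ^ U)) & U)) <-> (((X | V) ^ U) <-> (X <-> U)) = F <-> F = T

T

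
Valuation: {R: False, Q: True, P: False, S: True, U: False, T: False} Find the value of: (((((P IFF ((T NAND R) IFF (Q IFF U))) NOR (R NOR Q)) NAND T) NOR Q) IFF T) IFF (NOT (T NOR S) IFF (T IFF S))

False

T NAND R = False NAND False = True
Q IFF U = True IFF False = False
(T NAND R) IFF (Q IFF U) = True IFF False = False
P IFF ((T NAND R) IFF (Q IFF U)) = False IFF False = True
R NOR Q = False NOR True = False
(P IFF ((T NAND R) IFF (Q IFF U))) NOR (R NOR Q) = True NOR False = False
((P IFF ((T NAND R) IFF (Q IFF U))) NOR (R NOR Q)) NAND T = False NAND False = True
(((P IFF ((T NAND R) IFF (Q IFF U))) NOR (R NOR Q)) NAND T) NOR Q = True NOR True = False
((((P IFF ((T NAND R) IFF (Q IFF U))) NOR (R NOR Q)) NAND T) NOR Q) IFF T = False IFF False = True
T NOR S = False NOR True = False
NOT (T NOR S) = NOT False = True
T IFF S = False IFF True = False
NOT (T NOR S) IFF (T IFF S) = True IFF False = False
(((((P IFF ((T NAND R) IFF (Q IFF U))) NOR (R NOR Q)) NAND T) NOR Q) IFF T) IFF (NOT (T NOR S) IFF (T IFF S)) = True IFF False = False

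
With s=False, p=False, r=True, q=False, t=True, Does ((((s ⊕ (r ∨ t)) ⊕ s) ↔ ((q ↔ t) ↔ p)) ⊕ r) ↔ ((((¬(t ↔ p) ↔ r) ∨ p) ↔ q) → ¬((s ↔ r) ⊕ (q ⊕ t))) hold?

False

r ∨ t = True ∨ True = True
s ⊕ (r ∨ t) = False ⊕ True = True
(s ⊕ (r ∨ t)) ⊕ s = True ⊕ False = True
q ↔ t = False ↔ True = False
(q ↔ t) ↔ p = False ↔ False = True
((s ⊕ (r ∨ t)) ⊕ s) ↔ ((q ↔ t) ↔ p) = True ↔ True = True
(((s ⊕ (r ∨ t)) ⊕ s) ↔ ((q ↔ t) ↔ p)) ⊕ r = True ⊕ True = False
t ↔ p = True ↔ False = False
¬(t ↔ p) = ¬False = True
¬(t ↔ p) ↔ r = True ↔ True = True
(¬(t ↔ p) ↔ r) ∨ p = True ∨ False = True
((¬(t ↔ p) ↔ r) ∨ p) ↔ q = True ↔ False = False
s ↔ r = False ↔ True = False
q ⊕ t = False ⊕ True = True
(s ↔ r) ⊕ (q ⊕ t) = False ⊕ True = True
¬((s ↔ r) ⊕ (q ⊕ t)) = ¬True = False
(((¬(t ↔ p) ↔ r) ∨ p) ↔ q) → ¬((s ↔ r) ⊕ (q ⊕ t)) = False → False = True
((((s ⊕ (r ∨ t)) ⊕ s) ↔ ((q ↔ t) ↔ p)) ⊕ r) ↔ ((((¬(t ↔ p) ↔ r) ∨ p) ↔ q) → ¬((s ↔ r) ⊕ (q ⊕ t))) = False ↔ True = False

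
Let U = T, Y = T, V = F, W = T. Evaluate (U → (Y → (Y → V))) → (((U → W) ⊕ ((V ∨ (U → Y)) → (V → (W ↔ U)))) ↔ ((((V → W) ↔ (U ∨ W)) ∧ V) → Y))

Y → V = T → F = F
Y → (Y → V) = T → F = F
U → (Y → (Y → V)) = T → F = F
U → W = T → T = T
U → Y = T → T = T
V ∨ (U → Y) = F ∨ T = T
W ↔ U = T ↔ T = T
V → (W ↔ U) = F → T = T
(V ∨ (U → Y)) → (V → (W ↔ U)) = T → T = T
(U → W) ⊕ ((V ∨ (U → Y)) → (V → (W ↔ U))) = T ⊕ T = F
V → W = F → T = T
U ∨ W = T ∨ T = T
(V → W) ↔ (U ∨ W) = T ↔ T = T
((V → W) ↔ (U ∨ W)) ∧ V = T ∧ F = F
(((V → W) ↔ (U ∨ W)) ∧ V) → Y = F → T = T
((U → W) ⊕ ((V ∨ (U → Y)) → (V → (W ↔ U)))) ↔ ((((V → W) ↔ (U ∨ W)) ∧ V) → Y) = F ↔ T = F
(U → (Y → (Y → V))) → (((U → W) ⊕ ((V ∨ (U → Y)) → (V → (W ↔ U)))) ↔ ((((V → W) ↔ (U ∨ W)) ∧ V) → Y)) = F → F = T

T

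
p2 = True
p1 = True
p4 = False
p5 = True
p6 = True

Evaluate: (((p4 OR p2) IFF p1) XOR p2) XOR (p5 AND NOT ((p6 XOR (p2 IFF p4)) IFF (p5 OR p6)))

Substituting p2=True, p1=True, p4=False, p5=True, p6=True:
p4 OR p2 = False OR True = True
(p4 OR p2) IFF p1 = True IFF True = True
((p4 OR p2) IFF p1) XOR p2 = True XOR True = False
p2 IFF p4 = True IFF False = False
p6 XOR (p2 IFF p4) = True XOR False = True
p5 OR p6 = True OR True = True
(p6 XOR (p2 IFF p4)) IFF (p5 OR p6) = True IFF True = True
NOT ((p6 XOR (p2 IFF p4)) IFF (p5 OR p6)) = NOT True = False
p5 AND NOT ((p6 XOR (p2 IFF p4)) IFF (p5 OR p6)) = True AND False = False
(((p4 OR p2) IFF p1) XOR p2) XOR (p5 AND NOT ((p6 XOR (p2 IFF p4)) IFF (p5 OR p6))) = False XOR False = False

False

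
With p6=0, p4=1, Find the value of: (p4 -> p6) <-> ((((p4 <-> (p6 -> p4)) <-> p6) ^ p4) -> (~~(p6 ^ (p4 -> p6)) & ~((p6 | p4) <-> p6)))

1

p4 -> p6 = 1 -> 0 = 0
p6 -> p4 = 0 -> 1 = 1
p4 <-> (p6 -> p4) = 1 <-> 1 = 1
(p4 <-> (p6 -> p4)) <-> p6 = 1 <-> 0 = 0
((p4 <-> (p6 -> p4)) <-> p6) ^ p4 = 0 ^ 1 = 1
p4 -> p6 = 1 -> 0 = 0
p6 ^ (p4 -> p6) = 0 ^ 0 = 0
~(p6 ^ (p4 -> p6)) = ~0 = 1
~~(p6 ^ (p4 -> p6)) = ~1 = 0
p6 | p4 = 0 | 1 = 1
(p6 | p4) <-> p6 = 1 <-> 0 = 0
~((p6 | p4) <-> p6) = ~0 = 1
~~(p6 ^ (p4 -> p6)) & ~((p6 | p4) <-> p6) = 0 & 1 = 0
(((p4 <-> (p6 -> p4)) <-> p6) ^ p4) -> (~~(p6 ^ (p4 -> p6)) & ~((p6 | p4) <-> p6)) = 1 -> 0 = 0
(p4 -> p6) <-> ((((p4 <-> (p6 -> p4)) <-> p6) ^ p4) -> (~~(p6 ^ (p4 -> p6)) & ~((p6 | p4) <-> p6))) = 0 <-> 0 = 1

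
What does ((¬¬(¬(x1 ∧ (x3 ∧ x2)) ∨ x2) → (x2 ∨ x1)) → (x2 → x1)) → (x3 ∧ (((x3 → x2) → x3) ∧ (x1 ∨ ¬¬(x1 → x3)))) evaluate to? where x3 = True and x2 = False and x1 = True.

Substituting x3=True, x2=False, x1=True:
x3 ∧ x2 = True ∧ False = False
x1 ∧ (x3 ∧ x2) = True ∧ False = False
¬(x1 ∧ (x3 ∧ x2)) = ¬False = True
¬(x1 ∧ (x3 ∧ x2)) ∨ x2 = True ∨ False = True
¬(¬(x1 ∧ (x3 ∧ x2)) ∨ x2) = ¬True = False
¬¬(¬(x1 ∧ (x3 ∧ x2)) ∨ x2) = ¬False = True
x2 ∨ x1 = False ∨ True = True
¬¬(¬(x1 ∧ (x3 ∧ x2)) ∨ x2) → (x2 ∨ x1) = True → True = True
x2 → x1 = False → True = True
(¬¬(¬(x1 ∧ (x3 ∧ x2)) ∨ x2) → (x2 ∨ x1)) → (x2 → x1) = True → True = True
x3 → x2 = True → False = False
(x3 → x2) → x3 = False → True = True
x1 → x3 = True → True = True
¬(x1 → x3) = ¬True = False
¬¬(x1 → x3) = ¬False = True
x1 ∨ ¬¬(x1 → x3) = True ∨ True = True
((x3 → x2) → x3) ∧ (x1 ∨ ¬¬(x1 → x3)) = True ∧ True = True
x3 ∧ (((x3 → x2) → x3) ∧ (x1 ∨ ¬¬(x1 → x3))) = True ∧ True = True
((¬¬(¬(x1 ∧ (x3 ∧ x2)) ∨ x2) → (x2 ∨ x1)) → (x2 → x1)) → (x3 ∧ (((x3 → x2) → x3) ∧ (x1 ∨ ¬¬(x1 → x3)))) = True → True = True

True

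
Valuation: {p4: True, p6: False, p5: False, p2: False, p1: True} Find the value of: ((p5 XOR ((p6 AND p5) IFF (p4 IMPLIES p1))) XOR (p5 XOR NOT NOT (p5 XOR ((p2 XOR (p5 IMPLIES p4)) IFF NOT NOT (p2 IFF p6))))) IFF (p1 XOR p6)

True

p6 AND p5 = False AND False = False
p4 IMPLIES p1 = True IMPLIES True = True
(p6 AND p5) IFF (p4 IMPLIES p1) = False IFF True = False
p5 XOR ((p6 AND p5) IFF (p4 IMPLIES p1)) = False XOR False = False
p5 IMPLIES p4 = False IMPLIES True = True
p2 XOR (p5 IMPLIES p4) = False XOR True = True
p2 IFF p6 = False IFF False = True
NOT (p2 IFF p6) = NOT True = False
NOT NOT (p2 IFF p6) = NOT False = True
(p2 XOR (p5 IMPLIES p4)) IFF NOT NOT (p2 IFF p6) = True IFF True = True
p5 XOR ((p2 XOR (p5 IMPLIES p4)) IFF NOT NOT (p2 IFF p6)) = False XOR True = True
NOT (p5 XOR ((p2 XOR (p5 IMPLIES p4)) IFF NOT NOT (p2 IFF p6))) = NOT True = False
NOT NOT (p5 XOR ((p2 XOR (p5 IMPLIES p4)) IFF NOT NOT (p2 IFF p6))) = NOT False = True
p5 XOR NOT NOT (p5 XOR ((p2 XOR (p5 IMPLIES p4)) IFF NOT NOT (p2 IFF p6))) = False XOR True = True
(p5 XOR ((p6 AND p5) IFF (p4 IMPLIES p1))) XOR (p5 XOR NOT NOT (p5 XOR ((p2 XOR (p5 IMPLIES p4)) IFF NOT NOT (p2 IFF p6)))) = False XOR True = True
p1 XOR p6 = True XOR False = True
((p5 XOR ((p6 AND p5) IFF (p4 IMPLIES p1))) XOR (p5 XOR NOT NOT (p5 XOR ((p2 XOR (p5 IMPLIES p4)) IFF NOT NOT (p2 IFF p6))))) IFF (p1 XOR p6) = True IFF True = True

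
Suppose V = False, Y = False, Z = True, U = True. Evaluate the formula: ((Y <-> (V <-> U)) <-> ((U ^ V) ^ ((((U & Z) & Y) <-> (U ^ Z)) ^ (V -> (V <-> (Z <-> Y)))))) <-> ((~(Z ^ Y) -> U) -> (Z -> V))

V <-> U = False <-> True = False
Y <-> (V <-> U) = False <-> False = True
U ^ V = True ^ False = True
U & Z = True & True = True
(U & Z) & Y = True & False = False
U ^ Z = True ^ True = False
((U & Z) & Y) <-> (U ^ Z) = False <-> False = True
Z <-> Y = True <-> False = False
V <-> (Z <-> Y) = False <-> False = True
V -> (V <-> (Z <-> Y)) = False -> True = True
(((U & Z) & Y) <-> (U ^ Z)) ^ (V -> (V <-> (Z <-> Y))) = True ^ True = False
(U ^ V) ^ ((((U & Z) & Y) <-> (U ^ Z)) ^ (V -> (V <-> (Z <-> Y)))) = True ^ False = True
(Y <-> (V <-> U)) <-> ((U ^ V) ^ ((((U & Z) & Y) <-> (U ^ Z)) ^ (V -> (V <-> (Z <-> Y))))) = True <-> True = True
Z ^ Y = True ^ False = True
~(Z ^ Y) = ~True = False
~(Z ^ Y) -> U = False -> True = True
Z -> V = True -> False = False
(~(Z ^ Y) -> U) -> (Z -> V) = True -> False = False
((Y <-> (V <-> U)) <-> ((U ^ V) ^ ((((U & Z) & Y) <-> (U ^ Z)) ^ (V -> (V <-> (Z <-> Y)))))) <-> ((~(Z ^ Y) -> U) -> (Z -> V)) = True <-> False = False

False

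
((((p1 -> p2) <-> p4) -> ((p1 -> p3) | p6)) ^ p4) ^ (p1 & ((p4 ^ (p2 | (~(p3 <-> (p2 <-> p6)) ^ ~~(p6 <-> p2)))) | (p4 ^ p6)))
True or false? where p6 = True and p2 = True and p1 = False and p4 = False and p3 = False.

True

p1 -> p2 = False -> True = True
(p1 -> p2) <-> p4 = True <-> False = False
p1 -> p3 = False -> False = True
(p1 -> p3) | p6 = True | True = True
((p1 -> p2) <-> p4) -> ((p1 -> p3) | p6) = False -> True = True
(((p1 -> p2) <-> p4) -> ((p1 -> p3) | p6)) ^ p4 = True ^ False = True
p2 <-> p6 = True <-> True = True
p3 <-> (p2 <-> p6) = False <-> True = False
~(p3 <-> (p2 <-> p6)) = ~False = True
p6 <-> p2 = True <-> True = True
~(p6 <-> p2) = ~True = False
~~(p6 <-> p2) = ~False = True
~(p3 <-> (p2 <-> p6)) ^ ~~(p6 <-> p2) = True ^ True = False
p2 | (~(p3 <-> (p2 <-> p6)) ^ ~~(p6 <-> p2)) = True | False = True
p4 ^ (p2 | (~(p3 <-> (p2 <-> p6)) ^ ~~(p6 <-> p2))) = False ^ True = True
p4 ^ p6 = False ^ True = True
(p4 ^ (p2 | (~(p3 <-> (p2 <-> p6)) ^ ~~(p6 <-> p2)))) | (p4 ^ p6) = True | True = True
p1 & ((p4 ^ (p2 | (~(p3 <-> (p2 <-> p6)) ^ ~~(p6 <-> p2)))) | (p4 ^ p6)) = False & True = False
((((p1 -> p2) <-> p4) -> ((p1 -> p3) | p6)) ^ p4) ^ (p1 & ((p4 ^ (p2 | (~(p3 <-> (p2 <-> p6)) ^ ~~(p6 <-> p2)))) | (p4 ^ p6))) = True ^ False = True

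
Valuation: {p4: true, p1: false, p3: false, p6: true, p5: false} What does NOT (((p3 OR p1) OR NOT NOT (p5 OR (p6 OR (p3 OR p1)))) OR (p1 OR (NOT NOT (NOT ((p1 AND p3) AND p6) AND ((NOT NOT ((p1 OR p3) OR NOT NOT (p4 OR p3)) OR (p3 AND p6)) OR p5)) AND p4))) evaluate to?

false

p3 OR p1 = false OR false = false
p3 OR p1 = false OR false = false
p6 OR (p3 OR p1) = true OR false = true
p5 OR (p6 OR (p3 OR p1)) = false OR true = true
NOT (p5 OR (p6 OR (p3 OR p1))) = NOT true = false
NOT NOT (p5 OR (p6 OR (p3 OR p1))) = NOT false = true
(p3 OR p1) OR NOT NOT (p5 OR (p6 OR (p3 OR p1))) = false OR true = true
p1 AND p3 = false AND false = false
(p1 AND p3) AND p6 = false AND true = false
NOT ((p1 AND p3) AND p6) = NOT false = true
p1 OR p3 = false OR false = false
p4 OR p3 = true OR false = true
NOT (p4 OR p3) = NOT true = false
NOT NOT (p4 OR p3) = NOT false = true
(p1 OR p3) OR NOT NOT (p4 OR p3) = false OR true = true
NOT ((p1 OR p3) OR NOT NOT (p4 OR p3)) = NOT true = false
NOT NOT ((p1 OR p3) OR NOT NOT (p4 OR p3)) = NOT false = true
p3 AND p6 = false AND true = false
NOT NOT ((p1 OR p3) OR NOT NOT (p4 OR p3)) OR (p3 AND p6) = true OR false = true
(NOT NOT ((p1 OR p3) OR NOT NOT (p4 OR p3)) OR (p3 AND p6)) OR p5 = true OR false = true
NOT ((p1 AND p3) AND p6) AND ((NOT NOT ((p1 OR p3) OR NOT NOT (p4 OR p3)) OR (p3 AND p6)) OR p5) = true AND true = true
NOT (NOT ((p1 AND p3) AND p6) AND ((NOT NOT ((p1 OR p3) OR NOT NOT (p4 OR p3)) OR (p3 AND p6)) OR p5)) = NOT true = false
NOT NOT (NOT ((p1 AND p3) AND p6) AND ((NOT NOT ((p1 OR p3) OR NOT NOT (p4 OR p3)) OR (p3 AND p6)) OR p5)) = NOT false = true
NOT NOT (NOT ((p1 AND p3) AND p6) AND ((NOT NOT ((p1 OR p3) OR NOT NOT (p4 OR p3)) OR (p3 AND p6)) OR p5)) AND p4 = true AND true = true
p1 OR (NOT NOT (NOT ((p1 AND p3) AND p6) AND ((NOT NOT ((p1 OR p3) OR NOT NOT (p4 OR p3)) OR (p3 AND p6)) OR p5)) AND p4) = false OR true = true
((p3 OR p1) OR NOT NOT (p5 OR (p6 OR (p3 OR p1)))) OR (p1 OR (NOT NOT (NOT ((p1 AND p3) AND p6) AND ((NOT NOT ((p1 OR p3) OR NOT NOT (p4 OR p3)) OR (p3 AND p6)) OR p5)) AND p4)) = true OR true = true
NOT (((p3 OR p1) OR NOT NOT (p5 OR (p6 OR (p3 OR p1)))) OR (p1 OR (NOT NOT (NOT ((p1 AND p3) AND p6) AND ((NOT NOT ((p1 OR p3) OR NOT NOT (p4 OR p3)) OR (p3 AND p6)) OR p5)) AND p4))) = NOT true = false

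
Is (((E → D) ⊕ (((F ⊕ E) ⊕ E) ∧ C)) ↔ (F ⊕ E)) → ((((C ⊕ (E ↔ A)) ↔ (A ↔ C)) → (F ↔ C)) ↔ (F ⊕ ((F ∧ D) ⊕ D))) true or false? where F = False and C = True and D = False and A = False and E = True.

True

E → D = True → False = False
F ⊕ E = False ⊕ True = True
(F ⊕ E) ⊕ E = True ⊕ True = False
((F ⊕ E) ⊕ E) ∧ C = False ∧ True = False
(E → D) ⊕ (((F ⊕ E) ⊕ E) ∧ C) = False ⊕ False = False
F ⊕ E = False ⊕ True = True
((E → D) ⊕ (((F ⊕ E) ⊕ E) ∧ C)) ↔ (F ⊕ E) = False ↔ True = False
E ↔ A = True ↔ False = False
C ⊕ (E ↔ A) = True ⊕ False = True
A ↔ C = False ↔ True = False
(C ⊕ (E ↔ A)) ↔ (A ↔ C) = True ↔ False = False
F ↔ C = False ↔ True = False
((C ⊕ (E ↔ A)) ↔ (A ↔ C)) → (F ↔ C) = False → False = True
F ∧ D = False ∧ False = False
(F ∧ D) ⊕ D = False ⊕ False = False
F ⊕ ((F ∧ D) ⊕ D) = False ⊕ False = False
(((C ⊕ (E ↔ A)) ↔ (A ↔ C)) → (F ↔ C)) ↔ (F ⊕ ((F ∧ D) ⊕ D)) = True ↔ False = False
(((E → D) ⊕ (((F ⊕ E) ⊕ E) ∧ C)) ↔ (F ⊕ E)) → ((((C ⊕ (E ↔ A)) ↔ (A ↔ C)) → (F ↔ C)) ↔ (F ⊕ ((F ∧ D) ⊕ D))) = False → False = True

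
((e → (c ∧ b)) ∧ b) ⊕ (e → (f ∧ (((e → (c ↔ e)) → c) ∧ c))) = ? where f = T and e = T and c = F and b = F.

c ∧ b = F ∧ F = F
e → (c ∧ b) = T → F = F
(e → (c ∧ b)) ∧ b = F ∧ F = F
c ↔ e = F ↔ T = F
e → (c ↔ e) = T → F = F
(e → (c ↔ e)) → c = F → F = T
((e → (c ↔ e)) → c) ∧ c = T ∧ F = F
f ∧ (((e → (c ↔ e)) → c) ∧ c) = T ∧ F = F
e → (f ∧ (((e → (c ↔ e)) → c) ∧ c)) = T → F = F
((e → (c ∧ b)) ∧ b) ⊕ (e → (f ∧ (((e → (c ↔ e)) → c) ∧ c))) = F ⊕ F = F

F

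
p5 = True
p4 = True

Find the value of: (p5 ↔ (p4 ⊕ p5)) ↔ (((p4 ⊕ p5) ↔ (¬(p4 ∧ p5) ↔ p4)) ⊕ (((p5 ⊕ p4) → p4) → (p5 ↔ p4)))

True

Substituting p5=True, p4=True:
p4 ⊕ p5 = True ⊕ True = False
p5 ↔ (p4 ⊕ p5) = True ↔ False = False
p4 ⊕ p5 = True ⊕ True = False
p4 ∧ p5 = True ∧ True = True
¬(p4 ∧ p5) = ¬True = False
¬(p4 ∧ p5) ↔ p4 = False ↔ True = False
(p4 ⊕ p5) ↔ (¬(p4 ∧ p5) ↔ p4) = False ↔ False = True
p5 ⊕ p4 = True ⊕ True = False
(p5 ⊕ p4) → p4 = False → True = True
p5 ↔ p4 = True ↔ True = True
((p5 ⊕ p4) → p4) → (p5 ↔ p4) = True → True = True
((p4 ⊕ p5) ↔ (¬(p4 ∧ p5) ↔ p4)) ⊕ (((p5 ⊕ p4) → p4) → (p5 ↔ p4)) = True ⊕ True = False
(p5 ↔ (p4 ⊕ p5)) ↔ (((p4 ⊕ p5) ↔ (¬(p4 ∧ p5) ↔ p4)) ⊕ (((p5 ⊕ p4) → p4) → (p5 ↔ p4))) = False ↔ False = True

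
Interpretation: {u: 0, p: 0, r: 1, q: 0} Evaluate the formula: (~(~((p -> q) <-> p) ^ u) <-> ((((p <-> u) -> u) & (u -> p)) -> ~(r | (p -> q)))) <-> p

1

Substituting u=0, p=0, r=1, q=0:
p -> q = 0 -> 0 = 1
(p -> q) <-> p = 1 <-> 0 = 0
~((p -> q) <-> p) = ~0 = 1
~((p -> q) <-> p) ^ u = 1 ^ 0 = 1
~(~((p -> q) <-> p) ^ u) = ~1 = 0
p <-> u = 0 <-> 0 = 1
(p <-> u) -> u = 1 -> 0 = 0
u -> p = 0 -> 0 = 1
((p <-> u) -> u) & (u -> p) = 0 & 1 = 0
p -> q = 0 -> 0 = 1
r | (p -> q) = 1 | 1 = 1
~(r | (p -> q)) = ~1 = 0
(((p <-> u) -> u) & (u -> p)) -> ~(r | (p -> q)) = 0 -> 0 = 1
~(~((p -> q) <-> p) ^ u) <-> ((((p <-> u) -> u) & (u -> p)) -> ~(r | (p -> q))) = 0 <-> 1 = 0
(~(~((p -> q) <-> p) ^ u) <-> ((((p <-> u) -> u) & (u -> p)) -> ~(r | (p -> q)))) <-> p = 0 <-> 0 = 1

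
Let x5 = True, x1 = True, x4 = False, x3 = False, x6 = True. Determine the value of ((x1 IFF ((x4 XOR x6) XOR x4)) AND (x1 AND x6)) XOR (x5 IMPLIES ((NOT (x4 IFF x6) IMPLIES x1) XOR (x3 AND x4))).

False

x4 XOR x6 = False XOR True = True
(x4 XOR x6) XOR x4 = True XOR False = True
x1 IFF ((x4 XOR x6) XOR x4) = True IFF True = True
x1 AND x6 = True AND True = True
(x1 IFF ((x4 XOR x6) XOR x4)) AND (x1 AND x6) = True AND True = True
x4 IFF x6 = False IFF True = False
NOT (x4 IFF x6) = NOT False = True
NOT (x4 IFF x6) IMPLIES x1 = True IMPLIES True = True
x3 AND x4 = False AND False = False
(NOT (x4 IFF x6) IMPLIES x1) XOR (x3 AND x4) = True XOR False = True
x5 IMPLIES ((NOT (x4 IFF x6) IMPLIES x1) XOR (x3 AND x4)) = True IMPLIES True = True
((x1 IFF ((x4 XOR x6) XOR x4)) AND (x1 AND x6)) XOR (x5 IMPLIES ((NOT (x4 IFF x6) IMPLIES x1) XOR (x3 AND x4))) = True XOR True = False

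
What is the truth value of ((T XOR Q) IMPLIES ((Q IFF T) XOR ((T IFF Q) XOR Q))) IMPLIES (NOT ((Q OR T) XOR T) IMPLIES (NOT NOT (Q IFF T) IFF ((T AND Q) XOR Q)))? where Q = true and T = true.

false

T XOR Q = true XOR true = false
Q IFF T = true IFF true = true
T IFF Q = true IFF true = true
(T IFF Q) XOR Q = true XOR true = false
(Q IFF T) XOR ((T IFF Q) XOR Q) = true XOR false = true
(T XOR Q) IMPLIES ((Q IFF T) XOR ((T IFF Q) XOR Q)) = false IMPLIES true = true
Q OR T = true OR true = true
(Q OR T) XOR T = true XOR true = false
NOT ((Q OR T) XOR T) = NOT false = true
Q IFF T = true IFF true = true
NOT (Q IFF T) = NOT true = false
NOT NOT (Q IFF T) = NOT false = true
T AND Q = true AND true = true
(T AND Q) XOR Q = true XOR true = false
NOT NOT (Q IFF T) IFF ((T AND Q) XOR Q) = true IFF false = false
NOT ((Q OR T) XOR T) IMPLIES (NOT NOT (Q IFF T) IFF ((T AND Q) XOR Q)) = true IMPLIES false = false
((T XOR Q) IMPLIES ((Q IFF T) XOR ((T IFF Q) XOR Q))) IMPLIES (NOT ((Q OR T) XOR T) IMPLIES (NOT NOT (Q IFF T) IFF ((T AND Q) XOR Q))) = true IMPLIES false = false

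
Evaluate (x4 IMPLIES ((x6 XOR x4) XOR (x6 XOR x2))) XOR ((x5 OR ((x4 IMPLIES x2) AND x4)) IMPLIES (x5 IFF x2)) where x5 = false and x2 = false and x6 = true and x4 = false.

x6 XOR x4 = true XOR false = true
x6 XOR x2 = true XOR false = true
(x6 XOR x4) XOR (x6 XOR x2) = true XOR true = false
x4 IMPLIES ((x6 XOR x4) XOR (x6 XOR x2)) = false IMPLIES false = true
x4 IMPLIES x2 = false IMPLIES false = true
(x4 IMPLIES x2) AND x4 = true AND false = false
x5 OR ((x4 IMPLIES x2) AND x4) = false OR false = false
x5 IFF x2 = false IFF false = true
(x5 OR ((x4 IMPLIES x2) AND x4)) IMPLIES (x5 IFF x2) = false IMPLIES true = true
(x4 IMPLIES ((x6 XOR x4) XOR (x6 XOR x2))) XOR ((x5 OR ((x4 IMPLIES x2) AND x4)) IMPLIES (x5 IFF x2)) = true XOR true = false

false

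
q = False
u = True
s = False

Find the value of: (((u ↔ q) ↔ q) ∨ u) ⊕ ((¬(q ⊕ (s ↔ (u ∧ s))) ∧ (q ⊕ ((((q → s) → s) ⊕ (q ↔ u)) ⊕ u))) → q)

False

Substituting q=False, u=True, s=False:
u ↔ q = True ↔ False = False
(u ↔ q) ↔ q = False ↔ False = True
((u ↔ q) ↔ q) ∨ u = True ∨ True = True
u ∧ s = True ∧ False = False
s ↔ (u ∧ s) = False ↔ False = True
q ⊕ (s ↔ (u ∧ s)) = False ⊕ True = True
¬(q ⊕ (s ↔ (u ∧ s))) = ¬True = False
q → s = False → False = True
(q → s) → s = True → False = False
q ↔ u = False ↔ True = False
((q → s) → s) ⊕ (q ↔ u) = False ⊕ False = False
(((q → s) → s) ⊕ (q ↔ u)) ⊕ u = False ⊕ True = True
q ⊕ ((((q → s) → s) ⊕ (q ↔ u)) ⊕ u) = False ⊕ True = True
¬(q ⊕ (s ↔ (u ∧ s))) ∧ (q ⊕ ((((q → s) → s) ⊕ (q ↔ u)) ⊕ u)) = False ∧ True = False
(¬(q ⊕ (s ↔ (u ∧ s))) ∧ (q ⊕ ((((q → s) → s) ⊕ (q ↔ u)) ⊕ u))) → q = False → False = True
(((u ↔ q) ↔ q) ∨ u) ⊕ ((¬(q ⊕ (s ↔ (u ∧ s))) ∧ (q ⊕ ((((q → s) → s) ⊕ (q ↔ u)) ⊕ u))) → q) = True ⊕ True = False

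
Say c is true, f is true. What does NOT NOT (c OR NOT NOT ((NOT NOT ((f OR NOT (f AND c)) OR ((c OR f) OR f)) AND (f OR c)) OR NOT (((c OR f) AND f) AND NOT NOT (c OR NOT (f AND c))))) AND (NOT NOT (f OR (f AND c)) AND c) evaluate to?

True

f AND c = True AND True = True
NOT (f AND c) = NOT True = False
f OR NOT (f AND c) = True OR False = True
c OR f = True OR True = True
(c OR f) OR f = True OR True = True
(f OR NOT (f AND c)) OR ((c OR f) OR f) = True OR True = True
NOT ((f OR NOT (f AND c)) OR ((c OR f) OR f)) = NOT True = False
NOT NOT ((f OR NOT (f AND c)) OR ((c OR f) OR f)) = NOT False = True
f OR c = True OR True = True
NOT NOT ((f OR NOT (f AND c)) OR ((c OR f) OR f)) AND (f OR c) = True AND True = True
c OR f = True OR True = True
(c OR f) AND f = True AND True = True
f AND c = True AND True = True
NOT (f AND c) = NOT True = False
c OR NOT (f AND c) = True OR False = True
NOT (c OR NOT (f AND c)) = NOT True = False
NOT NOT (c OR NOT (f AND c)) = NOT False = True
((c OR f) AND f) AND NOT NOT (c OR NOT (f AND c)) = True AND True = True
NOT (((c OR f) AND f) AND NOT NOT (c OR NOT (f AND c))) = NOT True = False
(NOT NOT ((f OR NOT (f AND c)) OR ((c OR f) OR f)) AND (f OR c)) OR NOT (((c OR f) AND f) AND NOT NOT (c OR NOT (f AND c))) = True OR False = True
NOT ((NOT NOT ((f OR NOT (f AND c)) OR ((c OR f) OR f)) AND (f OR c)) OR NOT (((c OR f) AND f) AND NOT NOT (c OR NOT (f AND c)))) = NOT True = False
NOT NOT ((NOT NOT ((f OR NOT (f AND c)) OR ((c OR f) OR f)) AND (f OR c)) OR NOT (((c OR f) AND f) AND NOT NOT (c OR NOT (f AND c)))) = NOT False = True
c OR NOT NOT ((NOT NOT ((f OR NOT (f AND c)) OR ((c OR f) OR f)) AND (f OR c)) OR NOT (((c OR f) AND f) AND NOT NOT (c OR NOT (f AND c)))) = True OR True = True
NOT (c OR NOT NOT ((NOT NOT ((f OR NOT (f AND c)) OR ((c OR f) OR f)) AND (f OR c)) OR NOT (((c OR f) AND f) AND NOT NOT (c OR NOT (f AND c))))) = NOT True = False
NOT NOT (c OR NOT NOT ((NOT NOT ((f OR NOT (f AND c)) OR ((c OR f) OR f)) AND (f OR c)) OR NOT (((c OR f) AND f) AND NOT NOT (c OR NOT (f AND c))))) = NOT False = True
f AND c = True AND True = True
f OR (f AND c) = True OR True = True
NOT (f OR (f AND c)) = NOT True = False
NOT NOT (f OR (f AND c)) = NOT False = True
NOT NOT (f OR (f AND c)) AND c = True AND True = True
NOT NOT (c OR NOT NOT ((NOT NOT ((f OR NOT (f AND c)) OR ((c OR f) OR f)) AND (f OR c)) OR NOT (((c OR f) AND f) AND NOT NOT (c OR NOT (f AND c))))) AND (NOT NOT (f OR (f AND c)) AND c) = True AND True = True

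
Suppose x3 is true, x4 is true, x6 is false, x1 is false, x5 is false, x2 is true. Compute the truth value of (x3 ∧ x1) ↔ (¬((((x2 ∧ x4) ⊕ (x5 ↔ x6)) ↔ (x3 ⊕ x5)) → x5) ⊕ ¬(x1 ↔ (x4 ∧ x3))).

False

x3 ∧ x1 = True ∧ False = False
x2 ∧ x4 = True ∧ True = True
x5 ↔ x6 = False ↔ False = True
(x2 ∧ x4) ⊕ (x5 ↔ x6) = True ⊕ True = False
x3 ⊕ x5 = True ⊕ False = True
((x2 ∧ x4) ⊕ (x5 ↔ x6)) ↔ (x3 ⊕ x5) = False ↔ True = False
(((x2 ∧ x4) ⊕ (x5 ↔ x6)) ↔ (x3 ⊕ x5)) → x5 = False → False = True
¬((((x2 ∧ x4) ⊕ (x5 ↔ x6)) ↔ (x3 ⊕ x5)) → x5) = ¬True = False
x4 ∧ x3 = True ∧ True = True
x1 ↔ (x4 ∧ x3) = False ↔ True = False
¬(x1 ↔ (x4 ∧ x3)) = ¬False = True
¬((((x2 ∧ x4) ⊕ (x5 ↔ x6)) ↔ (x3 ⊕ x5)) → x5) ⊕ ¬(x1 ↔ (x4 ∧ x3)) = False ⊕ True = True
(x3 ∧ x1) ↔ (¬((((x2 ∧ x4) ⊕ (x5 ↔ x6)) ↔ (x3 ⊕ x5)) → x5) ⊕ ¬(x1 ↔ (x4 ∧ x3))) = False ↔ True = False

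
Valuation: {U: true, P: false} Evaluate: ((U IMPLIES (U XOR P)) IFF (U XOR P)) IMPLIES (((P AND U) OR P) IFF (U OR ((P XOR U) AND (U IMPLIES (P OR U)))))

false

Substituting U=true, P=false:
U XOR P = true XOR false = true
U IMPLIES (U XOR P) = true IMPLIES true = true
U XOR P = true XOR false = true
(U IMPLIES (U XOR P)) IFF (U XOR P) = true IFF true = true
P AND U = false AND true = false
(P AND U) OR P = false OR false = false
P XOR U = false XOR true = true
P OR U = false OR true = true
U IMPLIES (P OR U) = true IMPLIES true = true
(P XOR U) AND (U IMPLIES (P OR U)) = true AND true = true
U OR ((P XOR U) AND (U IMPLIES (P OR U))) = true OR true = true
((P AND U) OR P) IFF (U OR ((P XOR U) AND (U IMPLIES (P OR U)))) = false IFF true = false
((U IMPLIES (U XOR P)) IFF (U XOR P)) IMPLIES (((P AND U) OR P) IFF (U OR ((P XOR U) AND (U IMPLIES (P OR U))))) = true IMPLIES false = false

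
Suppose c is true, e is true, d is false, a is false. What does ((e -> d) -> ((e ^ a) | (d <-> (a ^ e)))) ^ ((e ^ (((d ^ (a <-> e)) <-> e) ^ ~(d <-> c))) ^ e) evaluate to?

False

e -> d = True -> False = False
e ^ a = True ^ False = True
a ^ e = False ^ True = True
d <-> (a ^ e) = False <-> True = False
(e ^ a) | (d <-> (a ^ e)) = True | False = True
(e -> d) -> ((e ^ a) | (d <-> (a ^ e))) = False -> True = True
a <-> e = False <-> True = False
d ^ (a <-> e) = False ^ False = False
(d ^ (a <-> e)) <-> e = False <-> True = False
d <-> c = False <-> True = False
~(d <-> c) = ~False = True
((d ^ (a <-> e)) <-> e) ^ ~(d <-> c) = False ^ True = True
e ^ (((d ^ (a <-> e)) <-> e) ^ ~(d <-> c)) = True ^ True = False
(e ^ (((d ^ (a <-> e)) <-> e) ^ ~(d <-> c))) ^ e = False ^ True = True
((e -> d) -> ((e ^ a) | (d <-> (a ^ e)))) ^ ((e ^ (((d ^ (a <-> e)) <-> e) ^ ~(d <-> c))) ^ e) = True ^ True = False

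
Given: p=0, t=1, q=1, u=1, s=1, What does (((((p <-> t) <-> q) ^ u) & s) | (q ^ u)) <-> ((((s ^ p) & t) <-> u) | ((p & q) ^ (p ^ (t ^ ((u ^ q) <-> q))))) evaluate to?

Substituting p=0, t=1, q=1, u=1, s=1:
p <-> t = 0 <-> 1 = 0
(p <-> t) <-> q = 0 <-> 1 = 0
((p <-> t) <-> q) ^ u = 0 ^ 1 = 1
(((p <-> t) <-> q) ^ u) & s = 1 & 1 = 1
q ^ u = 1 ^ 1 = 0
((((p <-> t) <-> q) ^ u) & s) | (q ^ u) = 1 | 0 = 1
s ^ p = 1 ^ 0 = 1
(s ^ p) & t = 1 & 1 = 1
((s ^ p) & t) <-> u = 1 <-> 1 = 1
p & q = 0 & 1 = 0
u ^ q = 1 ^ 1 = 0
(u ^ q) <-> q = 0 <-> 1 = 0
t ^ ((u ^ q) <-> q) = 1 ^ 0 = 1
p ^ (t ^ ((u ^ q) <-> q)) = 0 ^ 1 = 1
(p & q) ^ (p ^ (t ^ ((u ^ q) <-> q))) = 0 ^ 1 = 1
(((s ^ p) & t) <-> u) | ((p & q) ^ (p ^ (t ^ ((u ^ q) <-> q)))) = 1 | 1 = 1
(((((p <-> t) <-> q) ^ u) & s) | (q ^ u)) <-> ((((s ^ p) & t) <-> u) | ((p & q) ^ (p ^ (t ^ ((u ^ q) <-> q))))) = 1 <-> 1 = 1

1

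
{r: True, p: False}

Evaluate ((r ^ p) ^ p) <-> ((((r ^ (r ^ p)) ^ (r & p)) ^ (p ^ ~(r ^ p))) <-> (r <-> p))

True

Substituting r=True, p=False:
r ^ p = True ^ False = True
(r ^ p) ^ p = True ^ False = True
r ^ p = True ^ False = True
r ^ (r ^ p) = True ^ True = False
r & p = True & False = False
(r ^ (r ^ p)) ^ (r & p) = False ^ False = False
r ^ p = True ^ False = True
~(r ^ p) = ~True = False
p ^ ~(r ^ p) = False ^ False = False
((r ^ (r ^ p)) ^ (r & p)) ^ (p ^ ~(r ^ p)) = False ^ False = False
r <-> p = True <-> False = False
(((r ^ (r ^ p)) ^ (r & p)) ^ (p ^ ~(r ^ p))) <-> (r <-> p) = False <-> False = True
((r ^ p) ^ p) <-> ((((r ^ (r ^ p)) ^ (r & p)) ^ (p ^ ~(r ^ p))) <-> (r <-> p)) = True <-> True = True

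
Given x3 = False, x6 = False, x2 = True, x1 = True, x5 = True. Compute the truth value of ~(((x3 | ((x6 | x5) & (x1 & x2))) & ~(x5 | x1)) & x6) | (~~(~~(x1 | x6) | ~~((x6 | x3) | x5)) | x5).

x6 | x5 = False | True = True
x1 & x2 = True & True = True
(x6 | x5) & (x1 & x2) = True & True = True
x3 | ((x6 | x5) & (x1 & x2)) = False | True = True
x5 | x1 = True | True = True
~(x5 | x1) = ~True = False
(x3 | ((x6 | x5) & (x1 & x2))) & ~(x5 | x1) = True & False = False
((x3 | ((x6 | x5) & (x1 & x2))) & ~(x5 | x1)) & x6 = False & False = False
~(((x3 | ((x6 | x5) & (x1 & x2))) & ~(x5 | x1)) & x6) = ~False = True
x1 | x6 = True | False = True
~(x1 | x6) = ~True = False
~~(x1 | x6) = ~False = True
x6 | x3 = False | False = False
(x6 | x3) | x5 = False | True = True
~((x6 | x3) | x5) = ~True = False
~~((x6 | x3) | x5) = ~False = True
~~(x1 | x6) | ~~((x6 | x3) | x5) = True | True = True
~(~~(x1 | x6) | ~~((x6 | x3) | x5)) = ~True = False
~~(~~(x1 | x6) | ~~((x6 | x3) | x5)) = ~False = True
~~(~~(x1 | x6) | ~~((x6 | x3) | x5)) | x5 = True | True = True
~(((x3 | ((x6 | x5) & (x1 & x2))) & ~(x5 | x1)) & x6) | (~~(~~(x1 | x6) | ~~((x6 | x3) | x5)) | x5) = True | True = True

True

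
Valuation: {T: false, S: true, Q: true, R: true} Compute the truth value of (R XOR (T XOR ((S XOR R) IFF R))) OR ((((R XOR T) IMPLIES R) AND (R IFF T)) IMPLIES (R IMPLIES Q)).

true

S XOR R = true XOR true = false
(S XOR R) IFF R = false IFF true = false
T XOR ((S XOR R) IFF R) = false XOR false = false
R XOR (T XOR ((S XOR R) IFF R)) = true XOR false = true
R XOR T = true XOR false = true
(R XOR T) IMPLIES R = true IMPLIES true = true
R IFF T = true IFF false = false
((R XOR T) IMPLIES R) AND (R IFF T) = true AND false = false
R IMPLIES Q = true IMPLIES true = true
(((R XOR T) IMPLIES R) AND (R IFF T)) IMPLIES (R IMPLIES Q) = false IMPLIES true = true
(R XOR (T XOR ((S XOR R) IFF R))) OR ((((R XOR T) IMPLIES R) AND (R IFF T)) IMPLIES (R IMPLIES Q)) = true OR true = true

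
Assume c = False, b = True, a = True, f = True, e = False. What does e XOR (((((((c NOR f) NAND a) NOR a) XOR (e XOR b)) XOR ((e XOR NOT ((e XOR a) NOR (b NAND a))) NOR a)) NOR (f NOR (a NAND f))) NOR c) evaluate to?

Substituting c=False, b=True, a=True, f=True, e=False:
c NOR f = False NOR True = False
(c NOR f) NAND a = False NAND True = True
((c NOR f) NAND a) NOR a = True NOR True = False
e XOR b = False XOR True = True
(((c NOR f) NAND a) NOR a) XOR (e XOR b) = False XOR True = True
e XOR a = False XOR True = True
b NAND a = True NAND True = False
(e XOR a) NOR (b NAND a) = True NOR False = False
NOT ((e XOR a) NOR (b NAND a)) = NOT False = True
e XOR NOT ((e XOR a) NOR (b NAND a)) = False XOR True = True
(e XOR NOT ((e XOR a) NOR (b NAND a))) NOR a = True NOR True = False
((((c NOR f) NAND a) NOR a) XOR (e XOR b)) XOR ((e XOR NOT ((e XOR a) NOR (b NAND a))) NOR a) = True XOR False = True
a NAND f = True NAND True = False
f NOR (a NAND f) = True NOR False = False
(((((c NOR f) NAND a) NOR a) XOR (e XOR b)) XOR ((e XOR NOT ((e XOR a) NOR (b NAND a))) NOR a)) NOR (f NOR (a NAND f)) = True NOR False = False
((((((c NOR f) NAND a) NOR a) XOR (e XOR b)) XOR ((e XOR NOT ((e XOR a) NOR (b NAND a))) NOR a)) NOR (f NOR (a NAND f))) NOR c = False NOR False = True
e XOR (((((((c NOR f) NAND a) NOR a) XOR (e XOR b)) XOR ((e XOR NOT ((e XOR a) NOR (b NAND a))) NOR a)) NOR (f NOR (a NAND f))) NOR c) = False XOR True = True

True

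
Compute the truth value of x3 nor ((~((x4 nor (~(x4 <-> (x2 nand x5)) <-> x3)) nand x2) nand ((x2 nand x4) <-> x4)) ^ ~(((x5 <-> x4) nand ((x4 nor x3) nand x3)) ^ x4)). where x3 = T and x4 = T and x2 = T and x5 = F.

F

Substituting x3=T, x4=T, x2=T, x5=F:
x2 nand x5 = T nand F = T
x4 <-> (x2 nand x5) = T <-> T = T
~(x4 <-> (x2 nand x5)) = ~T = F
~(x4 <-> (x2 nand x5)) <-> x3 = F <-> T = F
x4 nor (~(x4 <-> (x2 nand x5)) <-> x3) = T nor F = F
(x4 nor (~(x4 <-> (x2 nand x5)) <-> x3)) nand x2 = F nand T = T
~((x4 nor (~(x4 <-> (x2 nand x5)) <-> x3)) nand x2) = ~T = F
x2 nand x4 = T nand T = F
(x2 nand x4) <-> x4 = F <-> T = F
~((x4 nor (~(x4 <-> (x2 nand x5)) <-> x3)) nand x2) nand ((x2 nand x4) <-> x4) = F nand F = T
x5 <-> x4 = F <-> T = F
x4 nor x3 = T nor T = F
(x4 nor x3) nand x3 = F nand T = T
(x5 <-> x4) nand ((x4 nor x3) nand x3) = F nand T = T
((x5 <-> x4) nand ((x4 nor x3) nand x3)) ^ x4 = T ^ T = F
~(((x5 <-> x4) nand ((x4 nor x3) nand x3)) ^ x4) = ~F = T
(~((x4 nor (~(x4 <-> (x2 nand x5)) <-> x3)) nand x2) nand ((x2 nand x4) <-> x4)) ^ ~(((x5 <-> x4) nand ((x4 nor x3) nand x3)) ^ x4) = T ^ T = F
x3 nor ((~((x4 nor (~(x4 <-> (x2 nand x5)) <-> x3)) nand x2) nand ((x2 nand x4) <-> x4)) ^ ~(((x5 <-> x4) nand ((x4 nor x3) nand x3)) ^ x4)) = T nor F = F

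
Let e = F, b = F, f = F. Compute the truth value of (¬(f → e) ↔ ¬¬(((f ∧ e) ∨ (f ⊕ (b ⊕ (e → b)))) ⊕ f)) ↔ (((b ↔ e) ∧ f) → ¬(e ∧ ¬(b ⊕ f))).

F

Substituting e=F, b=F, f=F:
f → e = F → F = T
¬(f → e) = ¬T = F
f ∧ e = F ∧ F = F
e → b = F → F = T
b ⊕ (e → b) = F ⊕ T = T
f ⊕ (b ⊕ (e → b)) = F ⊕ T = T
(f ∧ e) ∨ (f ⊕ (b ⊕ (e → b))) = F ∨ T = T
((f ∧ e) ∨ (f ⊕ (b ⊕ (e → b)))) ⊕ f = T ⊕ F = T
¬(((f ∧ e) ∨ (f ⊕ (b ⊕ (e → b)))) ⊕ f) = ¬T = F
¬¬(((f ∧ e) ∨ (f ⊕ (b ⊕ (e → b)))) ⊕ f) = ¬F = T
¬(f → e) ↔ ¬¬(((f ∧ e) ∨ (f ⊕ (b ⊕ (e → b)))) ⊕ f) = F ↔ T = F
b ↔ e = F ↔ F = T
(b ↔ e) ∧ f = T ∧ F = F
b ⊕ f = F ⊕ F = F
¬(b ⊕ f) = ¬F = T
e ∧ ¬(b ⊕ f) = F ∧ T = F
¬(e ∧ ¬(b ⊕ f)) = ¬F = T
((b ↔ e) ∧ f) → ¬(e ∧ ¬(b ⊕ f)) = F → T = T
(¬(f → e) ↔ ¬¬(((f ∧ e) ∨ (f ⊕ (b ⊕ (e → b)))) ⊕ f)) ↔ (((b ↔ e) ∧ f) → ¬(e ∧ ¬(b ⊕ f))) = F ↔ T = F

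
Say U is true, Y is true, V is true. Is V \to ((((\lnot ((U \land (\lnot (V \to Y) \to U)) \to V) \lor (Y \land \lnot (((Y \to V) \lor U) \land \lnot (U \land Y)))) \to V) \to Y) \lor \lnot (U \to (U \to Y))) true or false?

V \to Y = T \to T = T
\lnot (V \to Y) = \lnot T = F
\lnot (V \to Y) \to U = F \to T = T
U \land (\lnot (V \to Y) \to U) = T \land T = T
(U \land (\lnot (V \to Y) \to U)) \to V = T \to T = T
\lnot ((U \land (\lnot (V \to Y) \to U)) \to V) = \lnot T = F
Y \to V = T \to T = T
(Y \to V) \lor U = T \lor T = T
U \land Y = T \land T = T
\lnot (U \land Y) = \lnot T = F
((Y \to V) \lor U) \land \lnot (U \land Y) = T \land F = F
\lnot (((Y \to V) \lor U) \land \lnot (U \land Y)) = \lnot F = T
Y \land \lnot (((Y \to V) \lor U) \land \lnot (U \land Y)) = T \land T = T
\lnot ((U \land (\lnot (V \to Y) \to U)) \to V) \lor (Y \land \lnot (((Y \to V) \lor U) \land \lnot (U \land Y))) = F \lor T = T
(\lnot ((U \land (\lnot (V \to Y) \to U)) \to V) \lor (Y \land \lnot (((Y \to V) \lor U) \land \lnot (U \land Y)))) \to V = T \to T = T
((\lnot ((U \land (\lnot (V \to Y) \to U)) \to V) \lor (Y \land \lnot (((Y \to V) \lor U) \land \lnot (U \land Y)))) \to V) \to Y = T \to T = T
U \to Y = T \to T = T
U \to (U \to Y) = T \to T = T
\lnot (U \to (U \to Y)) = \lnot T = F
(((\lnot ((U \land (\lnot (V \to Y) \to U)) \to V) \lor (Y \land \lnot (((Y \to V) \lor U) \land \lnot (U \land Y)))) \to V) \to Y) \lor \lnot (U \to (U \to Y)) = T \lor F = T
V \to ((((\lnot ((U \land (\lnot (V \to Y) \to U)) \to V) \lor (Y \land \lnot (((Y \to V) \lor U) \land \lnot (U \land Y)))) \to V) \to Y) \lor \lnot (U \to (U \to Y))) = T \to T = T

T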